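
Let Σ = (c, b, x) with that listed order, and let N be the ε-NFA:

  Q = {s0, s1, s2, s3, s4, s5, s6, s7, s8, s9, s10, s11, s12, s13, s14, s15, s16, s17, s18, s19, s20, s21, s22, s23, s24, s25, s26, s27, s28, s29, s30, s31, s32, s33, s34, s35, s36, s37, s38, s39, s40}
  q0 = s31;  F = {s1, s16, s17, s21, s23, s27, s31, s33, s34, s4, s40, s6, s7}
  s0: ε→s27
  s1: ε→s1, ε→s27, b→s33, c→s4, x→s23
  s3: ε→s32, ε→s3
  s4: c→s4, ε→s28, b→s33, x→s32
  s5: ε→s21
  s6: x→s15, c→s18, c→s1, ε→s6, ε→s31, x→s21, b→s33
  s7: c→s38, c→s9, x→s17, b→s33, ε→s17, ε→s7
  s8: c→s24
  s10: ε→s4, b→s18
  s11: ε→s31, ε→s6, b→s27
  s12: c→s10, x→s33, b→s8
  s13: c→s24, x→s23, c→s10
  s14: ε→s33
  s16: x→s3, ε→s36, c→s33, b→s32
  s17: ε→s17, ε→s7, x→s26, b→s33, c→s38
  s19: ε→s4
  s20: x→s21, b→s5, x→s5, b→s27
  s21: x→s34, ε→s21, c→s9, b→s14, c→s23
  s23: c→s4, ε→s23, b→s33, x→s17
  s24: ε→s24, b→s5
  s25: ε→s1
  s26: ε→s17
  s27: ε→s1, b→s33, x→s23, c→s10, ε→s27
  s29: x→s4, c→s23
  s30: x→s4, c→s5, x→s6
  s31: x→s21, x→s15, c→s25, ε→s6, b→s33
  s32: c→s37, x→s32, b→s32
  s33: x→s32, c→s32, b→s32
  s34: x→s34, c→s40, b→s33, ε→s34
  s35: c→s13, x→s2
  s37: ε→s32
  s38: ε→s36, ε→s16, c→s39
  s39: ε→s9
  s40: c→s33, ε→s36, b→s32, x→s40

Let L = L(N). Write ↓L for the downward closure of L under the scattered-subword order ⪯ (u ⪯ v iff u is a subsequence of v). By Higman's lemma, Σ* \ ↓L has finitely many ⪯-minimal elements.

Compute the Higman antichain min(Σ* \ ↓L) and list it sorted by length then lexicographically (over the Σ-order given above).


|Q|=41, |F|=13, |δ|=102 (33 ε).
min D↑ (11 st, q0=0, F={6}): 0:c→1,b→2,x→3 1:c→4,b→2,x→5 2:c→6,b→6,x→6 3:c→5,b→2,x→7 4:c→4,b→2,x→6 5:c→4,b→2,x→8 6:c→6,b→6,x→6 7:c→9,b→2,x→7 8:c→10,b→2,x→8 9:c→2,b→6,x→9 10:c→2,b→6,x→6.
'bc': |S_i|=[27, 5, 2] end={s32,s37} rej; 2/2 single-dels accept.
'bb': N↓-sim [27, 5, 2] end={s32,s37} — reject; 2/2 single-dels accept.
'bx': |S_i|=[27, 5, 2] end={s32,s37} ∉↓L; 2/2 deletions ∈↓L.
'ccx': run [27, 21, 13, 3] end={s3,s32,s37} — reject; 3/3 single-dels accept.
'xxcb': run [27, 20, 14, 10, 2] end={s32,s37} rej; 4/4 single-dels accept.
'xxccc': |S_i|=[27, 20, 14, 10, 5, 2] end={s32,s37} rej; 5/5 single-dels accept.
6 obstructions.

Antichain: [bc, bb, bx, ccx, xxcb, xxccc].


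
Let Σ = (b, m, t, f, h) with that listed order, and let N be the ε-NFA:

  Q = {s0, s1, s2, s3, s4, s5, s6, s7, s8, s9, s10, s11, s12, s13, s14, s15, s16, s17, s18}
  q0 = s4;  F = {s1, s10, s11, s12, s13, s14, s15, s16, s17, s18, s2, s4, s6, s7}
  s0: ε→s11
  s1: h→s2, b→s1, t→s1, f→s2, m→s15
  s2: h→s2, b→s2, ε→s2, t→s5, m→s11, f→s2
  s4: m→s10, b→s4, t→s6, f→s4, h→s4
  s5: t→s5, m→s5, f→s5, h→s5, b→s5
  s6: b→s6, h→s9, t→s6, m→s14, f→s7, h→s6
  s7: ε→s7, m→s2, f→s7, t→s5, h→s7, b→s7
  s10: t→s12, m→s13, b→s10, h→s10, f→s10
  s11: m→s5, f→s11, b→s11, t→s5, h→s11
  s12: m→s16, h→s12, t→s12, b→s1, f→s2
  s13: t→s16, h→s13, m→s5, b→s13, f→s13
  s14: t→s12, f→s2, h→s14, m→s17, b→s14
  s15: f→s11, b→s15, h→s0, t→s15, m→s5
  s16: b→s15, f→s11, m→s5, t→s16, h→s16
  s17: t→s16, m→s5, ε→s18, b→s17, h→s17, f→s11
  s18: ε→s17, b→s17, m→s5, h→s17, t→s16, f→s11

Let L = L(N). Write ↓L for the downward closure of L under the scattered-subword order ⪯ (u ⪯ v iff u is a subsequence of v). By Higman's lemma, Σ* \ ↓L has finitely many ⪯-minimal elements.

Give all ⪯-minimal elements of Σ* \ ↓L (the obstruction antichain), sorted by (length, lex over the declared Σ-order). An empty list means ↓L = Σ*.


|Q|=19, |F|=14, |δ|=81 (5 ε).
min D↑ (14 st, q0=0, F={7}): 0:b→0,m→1,t→2,f→0,h→0 1:b→1,m→3,t→4,f→1,h→1 2:b→2,m→5,t→2,f→6,h→2 3:b→3,m→7,t→8,f→3,h→3 4:b→9,m→8,t→4,f→10,h→4 5:b→5,m→11,t→4,f→10,h→5 6:b→6,m→10,t→7,f→6,h→6 7:b→7,m→7,t→7,f→7,h→7 8:b→12,m→7,t→8,f→13,h→8 9:b→9,m→12,t→9,f→10,h→10 10:b→10,m→13,t→7,f→10,h→10 11:b→11,m→7,t→8,f→13,h→11 12:b→12,m→7,t→12,f→13,h→13 13:b→13,m→7,t→7,f→13,h→13 [Hopcroft].
'mmm': N↓-sim [17, 13, 8, 1] end={s5} rej; 3/3 single-dels accept.
'tft': run [17, 14, 4, 1] end={s5} — reject; 3/3 single-dels accept.
'mtbht': |S_i|=[17, 13, 8, 6, 4, 1] end={s5} ∉↓L; 5/5 deletions ∈↓L.
3 words, ⪯-incomp.

min(Σ*\↓L) = [mmm, tft, mtbht].


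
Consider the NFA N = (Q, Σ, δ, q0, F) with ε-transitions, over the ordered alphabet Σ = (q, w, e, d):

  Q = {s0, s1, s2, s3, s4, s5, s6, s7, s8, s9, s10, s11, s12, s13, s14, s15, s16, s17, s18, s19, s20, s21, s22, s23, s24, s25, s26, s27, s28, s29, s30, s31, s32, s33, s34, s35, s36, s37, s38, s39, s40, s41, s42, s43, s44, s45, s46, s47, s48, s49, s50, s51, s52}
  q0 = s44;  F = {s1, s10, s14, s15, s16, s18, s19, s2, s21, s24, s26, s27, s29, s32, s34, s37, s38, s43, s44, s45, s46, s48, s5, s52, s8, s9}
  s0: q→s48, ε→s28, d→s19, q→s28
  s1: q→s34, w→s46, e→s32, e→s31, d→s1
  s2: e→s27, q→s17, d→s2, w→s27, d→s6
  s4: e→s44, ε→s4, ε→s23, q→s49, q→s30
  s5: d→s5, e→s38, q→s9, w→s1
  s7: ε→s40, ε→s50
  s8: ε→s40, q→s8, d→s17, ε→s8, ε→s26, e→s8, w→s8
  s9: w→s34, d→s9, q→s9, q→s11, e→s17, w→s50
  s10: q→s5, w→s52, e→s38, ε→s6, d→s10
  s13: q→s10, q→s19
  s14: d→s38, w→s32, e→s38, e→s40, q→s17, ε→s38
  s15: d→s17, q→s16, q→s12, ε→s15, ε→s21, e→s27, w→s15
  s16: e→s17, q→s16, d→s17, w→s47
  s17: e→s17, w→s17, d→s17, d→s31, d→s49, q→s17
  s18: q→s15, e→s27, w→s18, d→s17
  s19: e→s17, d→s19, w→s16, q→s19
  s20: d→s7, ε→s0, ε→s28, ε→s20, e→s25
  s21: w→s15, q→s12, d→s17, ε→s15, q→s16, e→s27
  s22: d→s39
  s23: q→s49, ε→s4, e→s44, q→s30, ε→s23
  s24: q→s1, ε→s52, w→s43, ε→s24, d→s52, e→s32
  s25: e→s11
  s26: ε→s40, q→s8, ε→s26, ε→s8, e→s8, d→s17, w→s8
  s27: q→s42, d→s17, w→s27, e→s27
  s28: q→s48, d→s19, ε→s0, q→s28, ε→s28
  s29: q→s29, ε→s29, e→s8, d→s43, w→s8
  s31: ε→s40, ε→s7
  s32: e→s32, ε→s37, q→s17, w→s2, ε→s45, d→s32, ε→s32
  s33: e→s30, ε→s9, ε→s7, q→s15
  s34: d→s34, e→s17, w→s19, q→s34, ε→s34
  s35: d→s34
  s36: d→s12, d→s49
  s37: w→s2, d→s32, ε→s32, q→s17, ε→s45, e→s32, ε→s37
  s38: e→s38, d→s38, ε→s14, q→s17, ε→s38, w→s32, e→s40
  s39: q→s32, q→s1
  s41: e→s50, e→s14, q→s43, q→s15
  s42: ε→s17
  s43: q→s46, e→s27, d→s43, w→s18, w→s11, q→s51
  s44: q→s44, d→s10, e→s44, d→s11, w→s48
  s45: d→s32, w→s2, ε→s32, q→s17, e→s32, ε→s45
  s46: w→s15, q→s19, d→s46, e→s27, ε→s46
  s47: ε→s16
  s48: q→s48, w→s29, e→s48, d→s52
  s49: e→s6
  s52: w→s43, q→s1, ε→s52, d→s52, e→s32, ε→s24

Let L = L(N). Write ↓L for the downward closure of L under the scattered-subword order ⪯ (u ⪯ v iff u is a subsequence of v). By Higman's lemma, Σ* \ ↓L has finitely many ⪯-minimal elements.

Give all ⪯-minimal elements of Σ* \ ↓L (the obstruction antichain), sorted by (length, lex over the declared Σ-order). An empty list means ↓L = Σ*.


|Q|=53, |F|=26, |δ|=197 (46 ε).
min D↑ (21 st, q0=0, F={12}): 0:q→0,w→1,e→0,d→2 1:q→1,w→3,e→1,d→4 2:q→5,w→4,e→6,d→2 3:q→3,w→7,e→7,d→8 4:q→9,w→8,e→10,d→4 5:q→11,w→9,e→6,d→5 6:q→12,w→10,e→6,d→6 7:q→7,w→7,e→7,d→12 8:q→13,w→14,e→15,d→8 9:q→16,w→13,e→10,d→9 10:q→12,w→17,e→10,d→10 11:q→11,w→16,e→12,d→11 12:q→12,w→12,e→12,d→12 13:q→18,w→19,e→15,d→13 14:q→19,w→14,e→15,d→12 15:q→12,w→15,e→15,d→12 16:q→16,w→18,e→12,d→16 17:q→12,w→15,e→15,d→17 18:q→18,w→20,e→12,d→18 19:q→20,w→19,e→15,d→12 20:q→20,w→20,e→12,d→12 [Hopcroft].
'deq': |S_i|=[38, 33, 15, 8] end={s17,s31,s40,s42,s49,s50,s6,s7} rej; 3/3 single-dels accept.
'wwwd': run [38, 32, 24, 18, 7] end={s17,s31,s40,s49,s50,s6,s7} — reject; 4/4 single-dels accept.
'wwed': |S_i|=[38, 32, 24, 11, 7] end={s17,s31,s40,s49,s50,s6,s7} — reject; 4/4 deletions ∈↓L.
'dqqe': run [38, 33, 28, 15, 7] end={s17,s31,s40,s49,s50,s6,s7} rej; 4/4 deletions ∈↓L.
4 obstructions.

Antichain: [deq, wwwd, wwed, dqqe].


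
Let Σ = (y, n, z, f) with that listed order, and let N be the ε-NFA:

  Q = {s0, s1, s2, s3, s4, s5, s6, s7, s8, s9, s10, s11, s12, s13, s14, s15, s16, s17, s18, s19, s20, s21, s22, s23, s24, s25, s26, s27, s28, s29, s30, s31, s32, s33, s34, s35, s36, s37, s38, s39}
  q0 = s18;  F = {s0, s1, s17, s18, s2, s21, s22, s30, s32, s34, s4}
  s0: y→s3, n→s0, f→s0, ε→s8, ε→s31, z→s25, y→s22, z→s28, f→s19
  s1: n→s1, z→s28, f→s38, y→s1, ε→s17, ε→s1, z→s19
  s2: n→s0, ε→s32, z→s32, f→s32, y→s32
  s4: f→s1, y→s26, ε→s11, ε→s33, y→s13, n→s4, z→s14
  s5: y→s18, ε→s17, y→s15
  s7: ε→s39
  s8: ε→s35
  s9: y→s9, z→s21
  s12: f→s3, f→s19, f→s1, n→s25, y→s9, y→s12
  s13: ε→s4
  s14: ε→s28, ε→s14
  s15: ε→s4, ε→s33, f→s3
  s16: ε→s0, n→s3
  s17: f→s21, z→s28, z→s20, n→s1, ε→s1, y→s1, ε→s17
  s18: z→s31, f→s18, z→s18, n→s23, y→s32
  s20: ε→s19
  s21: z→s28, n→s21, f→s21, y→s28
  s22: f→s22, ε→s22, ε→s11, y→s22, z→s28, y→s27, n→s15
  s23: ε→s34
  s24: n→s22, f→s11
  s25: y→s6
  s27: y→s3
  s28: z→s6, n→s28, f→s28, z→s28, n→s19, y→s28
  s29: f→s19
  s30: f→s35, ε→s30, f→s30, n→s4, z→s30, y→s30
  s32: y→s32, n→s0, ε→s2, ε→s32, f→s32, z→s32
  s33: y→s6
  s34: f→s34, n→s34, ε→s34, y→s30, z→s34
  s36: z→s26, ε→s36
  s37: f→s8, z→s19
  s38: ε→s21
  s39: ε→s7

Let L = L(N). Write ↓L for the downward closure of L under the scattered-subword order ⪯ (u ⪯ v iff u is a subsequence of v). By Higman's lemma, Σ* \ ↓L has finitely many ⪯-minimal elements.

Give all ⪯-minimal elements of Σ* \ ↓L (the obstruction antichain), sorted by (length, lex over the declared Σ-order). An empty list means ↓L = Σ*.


|Q|=40, |F|=11, |δ|=109 (29 ε).
min D↑ (10 st, q0=0, F={6}): 0:y→1,n→2,z→0,f→0 1:y→1,n→3,z→1,f→1 2:y→4,n→2,z→2,f→2 3:y→5,n→3,z→6,f→3 4:y→4,n→7,z→4,f→4 5:y→5,n→7,z→6,f→5 6:y→6,n→6,z→6,f→6 7:y→7,n→7,z→6,f→8 8:y→8,n→8,z→6,f→9 9:y→6,n→9,z→6,f→9.
'ynz': N↓-sim [29, 26, 23, 6] end={s14,s19,s20,s25,s28,s6} ∉↓L; 3/3 del acc.
'nynffy': run [29, 26, 20, 16, 9, 5, 3] end={s19,s28,s6} ∉↓L; 6/6 single-dels accept.
2 minimals (antichain).

min(Σ*\↓L) = [ynz, nynffy].


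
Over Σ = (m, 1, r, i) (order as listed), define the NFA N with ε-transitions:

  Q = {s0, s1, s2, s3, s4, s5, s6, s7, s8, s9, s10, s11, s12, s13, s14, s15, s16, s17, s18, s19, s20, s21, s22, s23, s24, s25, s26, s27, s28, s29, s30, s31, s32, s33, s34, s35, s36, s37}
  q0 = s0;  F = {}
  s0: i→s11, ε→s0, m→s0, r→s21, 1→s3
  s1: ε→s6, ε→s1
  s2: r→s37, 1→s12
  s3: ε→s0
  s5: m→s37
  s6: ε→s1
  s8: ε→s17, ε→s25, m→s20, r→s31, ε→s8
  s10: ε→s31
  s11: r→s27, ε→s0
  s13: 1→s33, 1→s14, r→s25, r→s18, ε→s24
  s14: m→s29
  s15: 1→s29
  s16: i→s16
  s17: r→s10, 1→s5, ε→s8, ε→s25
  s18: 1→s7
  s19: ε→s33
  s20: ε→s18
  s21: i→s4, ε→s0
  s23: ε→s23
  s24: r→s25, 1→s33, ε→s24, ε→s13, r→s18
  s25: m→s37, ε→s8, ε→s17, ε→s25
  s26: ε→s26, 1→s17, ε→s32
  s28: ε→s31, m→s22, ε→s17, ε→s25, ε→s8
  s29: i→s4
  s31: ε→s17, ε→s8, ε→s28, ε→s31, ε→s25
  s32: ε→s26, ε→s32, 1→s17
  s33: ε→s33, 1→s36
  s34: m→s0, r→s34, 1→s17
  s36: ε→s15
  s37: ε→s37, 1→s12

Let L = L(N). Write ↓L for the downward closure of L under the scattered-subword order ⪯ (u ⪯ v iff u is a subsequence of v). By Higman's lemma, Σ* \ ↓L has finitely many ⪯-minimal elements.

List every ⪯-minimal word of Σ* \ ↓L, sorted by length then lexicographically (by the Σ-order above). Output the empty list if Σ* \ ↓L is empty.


|Q|=38, |F|=0, |δ|=72 (38 ε).
min D↑ (1 st, q0=0, F={0}): 0:m→0,1→0,r→0,i→0 (ε-aug+det+¬).
ε ∈ L(D↑) ⇒ ↓L = ∅.

Antichain: [ε].


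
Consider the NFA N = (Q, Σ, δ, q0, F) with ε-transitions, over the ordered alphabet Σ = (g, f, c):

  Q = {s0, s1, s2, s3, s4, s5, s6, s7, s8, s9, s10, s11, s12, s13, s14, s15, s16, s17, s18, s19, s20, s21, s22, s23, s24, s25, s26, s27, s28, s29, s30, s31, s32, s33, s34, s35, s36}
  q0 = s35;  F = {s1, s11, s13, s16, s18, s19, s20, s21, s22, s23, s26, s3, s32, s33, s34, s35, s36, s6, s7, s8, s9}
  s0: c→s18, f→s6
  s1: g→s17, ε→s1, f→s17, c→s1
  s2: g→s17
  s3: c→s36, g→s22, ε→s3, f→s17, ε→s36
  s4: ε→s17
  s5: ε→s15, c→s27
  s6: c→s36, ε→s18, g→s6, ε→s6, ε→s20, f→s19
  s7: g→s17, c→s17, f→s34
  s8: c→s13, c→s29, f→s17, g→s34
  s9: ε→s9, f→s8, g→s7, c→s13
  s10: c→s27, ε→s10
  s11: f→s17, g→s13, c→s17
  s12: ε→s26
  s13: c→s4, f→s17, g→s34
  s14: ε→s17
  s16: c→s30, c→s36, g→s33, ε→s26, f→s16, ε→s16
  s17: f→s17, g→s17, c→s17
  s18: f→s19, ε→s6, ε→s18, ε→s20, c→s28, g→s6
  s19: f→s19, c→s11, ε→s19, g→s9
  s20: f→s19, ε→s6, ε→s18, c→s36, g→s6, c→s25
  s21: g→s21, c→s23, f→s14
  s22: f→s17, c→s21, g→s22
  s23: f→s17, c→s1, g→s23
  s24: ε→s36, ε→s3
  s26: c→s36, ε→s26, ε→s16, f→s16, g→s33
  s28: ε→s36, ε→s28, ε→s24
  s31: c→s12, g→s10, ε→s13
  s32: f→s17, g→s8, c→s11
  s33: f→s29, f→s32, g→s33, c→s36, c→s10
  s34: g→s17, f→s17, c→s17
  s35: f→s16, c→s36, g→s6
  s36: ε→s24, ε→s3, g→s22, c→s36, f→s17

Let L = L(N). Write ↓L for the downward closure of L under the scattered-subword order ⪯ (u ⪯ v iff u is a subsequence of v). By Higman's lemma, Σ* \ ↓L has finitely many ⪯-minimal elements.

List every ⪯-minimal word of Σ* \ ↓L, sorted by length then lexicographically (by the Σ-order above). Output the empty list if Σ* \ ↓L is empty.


|Q|=37, |F|=21, |δ|=108 (30 ε).
min D↑ (18 st, q0=0, F={7}): 0:g→1,f→2,c→3 1:g→1,f→4,c→3 2:g→5,f→2,c→3 3:g→6,f→7,c→3 4:g→8,f→4,c→9 5:g→5,f→10,c→3 6:g→6,f→7,c→11 7:g→7,f→7,c→7 8:g→12,f→13,c→14 9:g→14,f→7,c→7 10:g→13,f→7,c→9 11:g→11,f→7,c→15 12:g→7,f→16,c→7 13:g→16,f→7,c→14 14:g→16,f→7,c→7 15:g→15,f→7,c→17 16:g→7,f→7,c→7 17:g→7,f→7,c→17 [Hopcroft].
'cf': |S_i|=[31, 19, 2] end={s14,s17} rej; 2/2 single-dels accept.
'gfcc': N↓-sim [31, 27, 12, 6, 2] end={s17,s4} ∉↓L; 4/4 del acc.
'fgff': run [31, 25, 21, 9, 1] end={s17} rej; 4/4 deletions ∈↓L.
'gfggg': run [31, 27, 12, 8, 3, 1] end={s17} rej; 5/5 deletions ∈↓L.
'gfggc': |S_i|=[31, 27, 12, 8, 3, 1] end={s17} ∉↓L; 5/5 del acc.
'cgcccg': N↓-sim [31, 19, 9, 6, 3, 2, 1] end={s17} rej; 6/6 del acc.
6 minimals (antichain).

min(Σ*\↓L) = [cf, gfcc, fgff, gfggg, gfggc, cgcccg].


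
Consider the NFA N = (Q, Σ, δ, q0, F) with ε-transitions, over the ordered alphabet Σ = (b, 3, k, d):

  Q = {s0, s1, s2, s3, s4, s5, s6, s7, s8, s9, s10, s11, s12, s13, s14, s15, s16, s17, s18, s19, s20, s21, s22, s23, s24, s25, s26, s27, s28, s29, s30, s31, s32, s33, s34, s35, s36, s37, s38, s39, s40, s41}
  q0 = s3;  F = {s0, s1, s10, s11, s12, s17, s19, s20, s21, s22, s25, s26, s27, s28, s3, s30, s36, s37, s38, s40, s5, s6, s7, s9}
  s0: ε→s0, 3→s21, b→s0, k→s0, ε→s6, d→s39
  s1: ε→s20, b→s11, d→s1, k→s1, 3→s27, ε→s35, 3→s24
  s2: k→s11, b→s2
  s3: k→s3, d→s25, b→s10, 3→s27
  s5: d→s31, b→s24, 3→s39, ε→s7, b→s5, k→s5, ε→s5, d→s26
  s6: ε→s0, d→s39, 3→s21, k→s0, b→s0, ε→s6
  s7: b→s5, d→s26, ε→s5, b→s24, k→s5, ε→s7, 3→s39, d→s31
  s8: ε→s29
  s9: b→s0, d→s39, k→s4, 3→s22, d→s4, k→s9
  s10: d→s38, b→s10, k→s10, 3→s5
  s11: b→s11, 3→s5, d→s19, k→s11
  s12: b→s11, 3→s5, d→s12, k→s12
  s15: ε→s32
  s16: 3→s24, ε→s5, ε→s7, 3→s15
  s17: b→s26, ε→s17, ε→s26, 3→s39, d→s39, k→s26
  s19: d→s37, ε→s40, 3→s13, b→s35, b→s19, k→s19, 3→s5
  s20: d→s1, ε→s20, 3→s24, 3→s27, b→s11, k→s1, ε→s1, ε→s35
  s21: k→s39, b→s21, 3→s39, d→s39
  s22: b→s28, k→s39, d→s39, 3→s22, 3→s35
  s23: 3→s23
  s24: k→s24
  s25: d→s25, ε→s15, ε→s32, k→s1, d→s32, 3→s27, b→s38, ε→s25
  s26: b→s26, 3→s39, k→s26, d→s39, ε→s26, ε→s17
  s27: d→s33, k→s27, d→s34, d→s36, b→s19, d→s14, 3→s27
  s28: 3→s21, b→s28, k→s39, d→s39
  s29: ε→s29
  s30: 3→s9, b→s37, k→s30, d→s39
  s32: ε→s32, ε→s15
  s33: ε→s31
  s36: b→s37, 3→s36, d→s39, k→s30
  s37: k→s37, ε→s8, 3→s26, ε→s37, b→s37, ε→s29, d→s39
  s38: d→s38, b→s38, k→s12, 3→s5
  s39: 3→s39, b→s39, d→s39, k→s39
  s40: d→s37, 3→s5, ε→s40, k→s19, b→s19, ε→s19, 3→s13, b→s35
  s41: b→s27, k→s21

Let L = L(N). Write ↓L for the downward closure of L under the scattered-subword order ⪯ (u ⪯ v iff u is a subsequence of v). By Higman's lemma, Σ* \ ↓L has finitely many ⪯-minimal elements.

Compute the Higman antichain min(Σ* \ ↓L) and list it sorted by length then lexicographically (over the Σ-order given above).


min(Σ*\↓L) = [b33, 3dd, 3dk33k, dkbddd].

|Q|=42, |F|=24, |δ|=159 (34 ε).
min D↑ (20 st, q0=0, F={9}): 0:b→1,3→2,k→0,d→3 1:b→1,3→4,k→1,d→5 2:b→6,3→2,k→2,d→7 3:b→5,3→2,k→8,d→3 4:b→4,3→9,k→4,d→10 5:b→5,3→4,k→11,d→5 6:b→6,3→4,k→6,d→12 7:b→12,3→7,k→13,d→9 8:b→14,3→2,k→8,d→8 9:b→9,3→9,k→9,d→9 10:b→10,3→9,k→10,d→9 11:b→14,3→4,k→11,d→11 12:b→12,3→10,k→12,d→9 13:b→12,3→15,k→13,d→9 14:b→14,3→4,k→14,d→6 15:b→16,3→17,k→15,d→9 16:b→16,3→18,k→16,d→9 17:b→19,3→17,k→9,d→9 18:b→18,3→9,k→9,d→9 19:b→19,3→18,k→9,d→9.
'b33': run [37, 22, 9, 1] end={s39} — reject; 3/3 deletions ∈↓L.
'3dd': |S_i|=[37, 27, 20, 2] end={s39,s4} ∉↓L; 3/3 deletions ∈↓L.
'3dk33k': run [37, 27, 20, 15, 11, 5, 1] end={s39} ∉↓L; 6/6 deletions ∈↓L.
'dkbddd': run [37, 35, 31, 19, 14, 7, 1] end={s39} ∉↓L; 6/6 single-dels accept.
4 minimals (antichain).


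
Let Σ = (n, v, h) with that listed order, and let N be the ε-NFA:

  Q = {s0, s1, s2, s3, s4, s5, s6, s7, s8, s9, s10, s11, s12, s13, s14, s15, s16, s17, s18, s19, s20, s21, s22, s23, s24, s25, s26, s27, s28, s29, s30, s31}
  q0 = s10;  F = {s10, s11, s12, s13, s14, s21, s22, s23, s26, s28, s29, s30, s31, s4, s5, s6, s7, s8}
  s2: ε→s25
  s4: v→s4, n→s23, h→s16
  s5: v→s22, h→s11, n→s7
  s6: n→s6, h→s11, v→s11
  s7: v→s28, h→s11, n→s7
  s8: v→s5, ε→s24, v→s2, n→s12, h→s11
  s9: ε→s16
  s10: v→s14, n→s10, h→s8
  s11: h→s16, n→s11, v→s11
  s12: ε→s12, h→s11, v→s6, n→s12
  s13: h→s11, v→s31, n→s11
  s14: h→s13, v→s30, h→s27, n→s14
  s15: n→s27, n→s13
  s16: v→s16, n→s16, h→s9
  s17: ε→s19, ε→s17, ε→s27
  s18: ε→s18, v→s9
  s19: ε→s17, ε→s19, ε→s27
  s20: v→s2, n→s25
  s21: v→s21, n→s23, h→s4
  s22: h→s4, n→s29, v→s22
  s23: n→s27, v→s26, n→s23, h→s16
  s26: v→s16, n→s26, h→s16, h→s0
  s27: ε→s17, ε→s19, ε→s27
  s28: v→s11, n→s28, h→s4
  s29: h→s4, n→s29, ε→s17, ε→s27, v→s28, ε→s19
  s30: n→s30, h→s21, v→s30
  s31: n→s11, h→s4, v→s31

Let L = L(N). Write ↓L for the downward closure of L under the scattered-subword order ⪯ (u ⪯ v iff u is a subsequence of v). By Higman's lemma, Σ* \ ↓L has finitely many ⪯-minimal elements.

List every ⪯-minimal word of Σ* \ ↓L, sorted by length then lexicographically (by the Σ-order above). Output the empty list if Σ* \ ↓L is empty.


A = [hhh, vhnh, hnvvh, vvhnvv].

|Q|=32, |F|=18, |δ|=83 (17 ε).
min D↑ (19 st, q0=0, F={13}): 0:n→0,v→1,h→2 1:n→1,v→3,h→4 2:n→5,v→6,h→7 3:n→3,v→3,h→8 4:n→7,v→9,h→7 5:n→5,v→10,h→7 6:n→11,v→12,h→7 7:n→7,v→7,h→13 8:n→14,v→8,h→15 9:n→7,v→9,h→15 10:n→10,v→7,h→7 11:n→11,v→16,h→7 12:n→17,v→12,h→15 13:n→13,v→13,h→13 14:n→14,v→18,h→13 15:n→14,v→15,h→13 16:n→16,v→7,h→15 17:n→17,v→16,h→15 18:n→18,v→13,h→13 (ε-aug+det+¬).
'hhh': run [27, 24, 10, 3] end={s0,s16,s9} — reject; 3/3 deletions ∈↓L.
'vhnh': |S_i|=[27, 23, 13, 9, 3] end={s0,s16,s9} rej; 4/4 del acc.
'hnvvh': |S_i|=[27, 24, 15, 12, 10, 3] end={s0,s16,s9} ∉↓L; 5/5 single-dels accept.
'vvhnvv': |S_i|=[27, 23, 16, 10, 8, 4, 2] end={s16,s9} ∉↓L; 6/6 deletions ∈↓L.
4 words, ⪯-incomp.


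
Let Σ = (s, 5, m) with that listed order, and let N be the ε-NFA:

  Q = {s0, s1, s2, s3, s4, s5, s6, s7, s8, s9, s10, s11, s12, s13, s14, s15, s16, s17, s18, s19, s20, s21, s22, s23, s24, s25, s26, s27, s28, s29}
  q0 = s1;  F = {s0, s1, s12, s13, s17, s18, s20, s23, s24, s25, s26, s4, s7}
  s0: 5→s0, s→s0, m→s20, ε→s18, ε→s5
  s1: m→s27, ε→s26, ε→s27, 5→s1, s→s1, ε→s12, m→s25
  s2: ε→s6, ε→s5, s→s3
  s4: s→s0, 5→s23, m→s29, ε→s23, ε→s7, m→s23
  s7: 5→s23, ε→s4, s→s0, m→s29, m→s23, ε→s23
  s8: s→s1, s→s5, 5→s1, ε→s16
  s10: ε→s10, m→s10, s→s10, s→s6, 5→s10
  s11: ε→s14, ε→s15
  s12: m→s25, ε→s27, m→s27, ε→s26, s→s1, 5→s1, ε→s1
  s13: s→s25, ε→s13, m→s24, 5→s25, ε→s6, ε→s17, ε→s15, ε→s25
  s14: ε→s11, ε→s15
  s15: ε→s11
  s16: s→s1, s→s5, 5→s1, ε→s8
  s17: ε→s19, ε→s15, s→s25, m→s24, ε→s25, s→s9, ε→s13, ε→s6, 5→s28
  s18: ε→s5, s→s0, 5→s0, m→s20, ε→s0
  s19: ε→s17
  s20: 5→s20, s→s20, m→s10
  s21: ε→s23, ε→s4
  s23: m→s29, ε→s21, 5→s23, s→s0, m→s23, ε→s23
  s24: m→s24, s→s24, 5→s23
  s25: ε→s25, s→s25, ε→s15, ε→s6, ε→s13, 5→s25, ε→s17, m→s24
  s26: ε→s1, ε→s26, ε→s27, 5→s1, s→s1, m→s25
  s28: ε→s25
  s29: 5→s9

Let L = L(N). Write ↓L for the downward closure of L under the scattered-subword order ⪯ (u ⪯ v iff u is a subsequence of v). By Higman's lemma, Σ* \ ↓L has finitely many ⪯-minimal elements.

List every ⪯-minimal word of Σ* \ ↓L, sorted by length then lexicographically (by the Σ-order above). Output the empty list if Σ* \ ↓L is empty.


A = [mm5smm].

|Q|=30, |F|=13, |δ|=105 (48 ε).
min D↑ (7 st, q0=0, F={6}): 0:s→0,5→0,m→1 1:s→1,5→1,m→2 2:s→2,5→3,m→2 3:s→4,5→3,m→3 4:s→4,5→4,m→5 5:s→5,5→5,m→6 6:s→6,5→6,m→6 [Hopcroft].
'mm5smm': run [25, 22, 13, 12, 6, 3, 2] end={s10,s6} rej; 6/6 deletions ∈↓L.
1 obstructions.


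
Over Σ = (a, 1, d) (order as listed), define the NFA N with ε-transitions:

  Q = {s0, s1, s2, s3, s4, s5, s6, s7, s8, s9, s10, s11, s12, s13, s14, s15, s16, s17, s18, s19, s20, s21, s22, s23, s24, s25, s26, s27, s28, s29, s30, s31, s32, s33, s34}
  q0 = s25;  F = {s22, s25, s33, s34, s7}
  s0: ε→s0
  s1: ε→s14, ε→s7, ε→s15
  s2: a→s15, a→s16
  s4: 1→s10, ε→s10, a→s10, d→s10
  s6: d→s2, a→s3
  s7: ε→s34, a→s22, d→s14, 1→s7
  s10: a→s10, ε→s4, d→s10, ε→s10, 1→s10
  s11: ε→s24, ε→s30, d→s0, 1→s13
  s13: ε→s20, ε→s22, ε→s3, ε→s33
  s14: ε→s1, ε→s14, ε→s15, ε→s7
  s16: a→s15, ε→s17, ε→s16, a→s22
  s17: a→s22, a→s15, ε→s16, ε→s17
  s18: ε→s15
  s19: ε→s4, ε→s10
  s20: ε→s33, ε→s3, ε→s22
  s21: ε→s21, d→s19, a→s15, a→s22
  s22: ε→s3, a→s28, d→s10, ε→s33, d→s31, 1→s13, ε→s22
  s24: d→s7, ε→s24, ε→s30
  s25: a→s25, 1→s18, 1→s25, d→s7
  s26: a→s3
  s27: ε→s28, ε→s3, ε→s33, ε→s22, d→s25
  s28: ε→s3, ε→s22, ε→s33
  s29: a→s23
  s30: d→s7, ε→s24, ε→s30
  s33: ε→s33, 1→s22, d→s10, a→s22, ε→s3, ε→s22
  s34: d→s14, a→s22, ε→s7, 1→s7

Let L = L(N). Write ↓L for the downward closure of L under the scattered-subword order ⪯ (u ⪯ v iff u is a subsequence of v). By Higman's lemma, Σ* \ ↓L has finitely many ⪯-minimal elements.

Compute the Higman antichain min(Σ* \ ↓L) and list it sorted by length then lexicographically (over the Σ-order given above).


|Q|=35, |F|=5, |δ|=88 (47 ε).
min D↑ (4 st, q0=0, F={3}): 0:a→0,1→0,d→1 1:a→2,1→1,d→1 2:a→2,1→2,d→3 3:a→3,1→3,d→3.
'dad': |S_i|=[16, 14, 9, 3] end={s10,s31,s4} — reject; 3/3 deletions ∈↓L.
1 obstructions.

Antichain: [dad].


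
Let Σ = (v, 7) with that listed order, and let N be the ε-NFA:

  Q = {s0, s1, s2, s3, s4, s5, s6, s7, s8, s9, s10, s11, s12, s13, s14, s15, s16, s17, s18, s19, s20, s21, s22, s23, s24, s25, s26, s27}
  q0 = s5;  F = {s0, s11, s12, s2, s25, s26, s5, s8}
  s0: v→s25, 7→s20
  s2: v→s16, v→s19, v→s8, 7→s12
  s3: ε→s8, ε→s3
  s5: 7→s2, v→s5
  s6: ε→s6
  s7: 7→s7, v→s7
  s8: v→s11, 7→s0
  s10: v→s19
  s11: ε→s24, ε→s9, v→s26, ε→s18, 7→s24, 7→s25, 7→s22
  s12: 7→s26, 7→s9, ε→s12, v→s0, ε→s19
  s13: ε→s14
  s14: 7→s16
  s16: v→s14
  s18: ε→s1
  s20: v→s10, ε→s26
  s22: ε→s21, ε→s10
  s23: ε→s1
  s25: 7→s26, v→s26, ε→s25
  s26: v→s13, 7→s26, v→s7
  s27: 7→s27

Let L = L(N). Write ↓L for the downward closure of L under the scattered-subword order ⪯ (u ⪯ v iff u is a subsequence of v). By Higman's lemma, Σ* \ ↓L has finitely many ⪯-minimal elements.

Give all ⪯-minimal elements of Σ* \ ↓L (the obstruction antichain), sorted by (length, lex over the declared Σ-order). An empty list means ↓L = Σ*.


Antichain: [777v, 7vvvv].

|Q|=28, |F|=8, |δ|=44 (15 ε).
min D↑ (9 st, q0=0, F={8}): 0:v→0,7→1 1:v→2,7→3 2:v→4,7→5 3:v→5,7→6 4:v→6,7→7 5:v→7,7→6 6:v→8,7→6 7:v→6,7→6 8:v→8,7→8 (ε-aug+det+¬).
'777v': |S_i|=[21, 20, 15, 9, 6] end={s10,s13,s14,s16,s19,s7} — reject; 4/4 single-dels accept.
'7vvvv': N↓-sim [21, 20, 18, 15, 6, 4] end={s13,s14,s16,s7} — reject; 5/5 del acc.
2 obstructions.


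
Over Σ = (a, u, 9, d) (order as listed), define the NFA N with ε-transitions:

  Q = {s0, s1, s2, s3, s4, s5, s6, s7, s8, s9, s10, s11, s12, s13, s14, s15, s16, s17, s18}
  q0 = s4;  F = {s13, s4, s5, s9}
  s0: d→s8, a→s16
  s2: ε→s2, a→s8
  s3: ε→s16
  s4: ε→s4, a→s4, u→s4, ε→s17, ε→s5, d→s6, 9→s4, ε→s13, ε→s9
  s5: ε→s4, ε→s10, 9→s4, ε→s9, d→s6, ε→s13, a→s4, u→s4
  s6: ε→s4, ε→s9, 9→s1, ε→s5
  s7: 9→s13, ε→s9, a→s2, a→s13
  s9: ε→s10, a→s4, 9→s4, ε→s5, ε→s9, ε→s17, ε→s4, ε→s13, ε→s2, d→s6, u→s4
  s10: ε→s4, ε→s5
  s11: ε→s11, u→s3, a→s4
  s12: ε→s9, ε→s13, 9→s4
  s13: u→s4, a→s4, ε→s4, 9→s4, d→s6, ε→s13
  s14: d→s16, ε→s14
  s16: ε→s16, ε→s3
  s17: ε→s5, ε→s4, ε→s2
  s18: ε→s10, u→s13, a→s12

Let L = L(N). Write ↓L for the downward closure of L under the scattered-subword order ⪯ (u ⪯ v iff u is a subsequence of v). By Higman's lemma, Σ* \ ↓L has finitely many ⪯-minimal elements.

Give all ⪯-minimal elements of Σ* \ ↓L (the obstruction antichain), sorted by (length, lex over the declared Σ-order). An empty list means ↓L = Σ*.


|Q|=19, |F|=4, |δ|=65 (36 ε).
min D↑ (1 st, q0=0, F={}): 0:a→0,u→0,9→0,d→0 (ε-aug+det+¬).
L(D↑) = ∅; no obstructions.

min(Σ*\↓L) = [].


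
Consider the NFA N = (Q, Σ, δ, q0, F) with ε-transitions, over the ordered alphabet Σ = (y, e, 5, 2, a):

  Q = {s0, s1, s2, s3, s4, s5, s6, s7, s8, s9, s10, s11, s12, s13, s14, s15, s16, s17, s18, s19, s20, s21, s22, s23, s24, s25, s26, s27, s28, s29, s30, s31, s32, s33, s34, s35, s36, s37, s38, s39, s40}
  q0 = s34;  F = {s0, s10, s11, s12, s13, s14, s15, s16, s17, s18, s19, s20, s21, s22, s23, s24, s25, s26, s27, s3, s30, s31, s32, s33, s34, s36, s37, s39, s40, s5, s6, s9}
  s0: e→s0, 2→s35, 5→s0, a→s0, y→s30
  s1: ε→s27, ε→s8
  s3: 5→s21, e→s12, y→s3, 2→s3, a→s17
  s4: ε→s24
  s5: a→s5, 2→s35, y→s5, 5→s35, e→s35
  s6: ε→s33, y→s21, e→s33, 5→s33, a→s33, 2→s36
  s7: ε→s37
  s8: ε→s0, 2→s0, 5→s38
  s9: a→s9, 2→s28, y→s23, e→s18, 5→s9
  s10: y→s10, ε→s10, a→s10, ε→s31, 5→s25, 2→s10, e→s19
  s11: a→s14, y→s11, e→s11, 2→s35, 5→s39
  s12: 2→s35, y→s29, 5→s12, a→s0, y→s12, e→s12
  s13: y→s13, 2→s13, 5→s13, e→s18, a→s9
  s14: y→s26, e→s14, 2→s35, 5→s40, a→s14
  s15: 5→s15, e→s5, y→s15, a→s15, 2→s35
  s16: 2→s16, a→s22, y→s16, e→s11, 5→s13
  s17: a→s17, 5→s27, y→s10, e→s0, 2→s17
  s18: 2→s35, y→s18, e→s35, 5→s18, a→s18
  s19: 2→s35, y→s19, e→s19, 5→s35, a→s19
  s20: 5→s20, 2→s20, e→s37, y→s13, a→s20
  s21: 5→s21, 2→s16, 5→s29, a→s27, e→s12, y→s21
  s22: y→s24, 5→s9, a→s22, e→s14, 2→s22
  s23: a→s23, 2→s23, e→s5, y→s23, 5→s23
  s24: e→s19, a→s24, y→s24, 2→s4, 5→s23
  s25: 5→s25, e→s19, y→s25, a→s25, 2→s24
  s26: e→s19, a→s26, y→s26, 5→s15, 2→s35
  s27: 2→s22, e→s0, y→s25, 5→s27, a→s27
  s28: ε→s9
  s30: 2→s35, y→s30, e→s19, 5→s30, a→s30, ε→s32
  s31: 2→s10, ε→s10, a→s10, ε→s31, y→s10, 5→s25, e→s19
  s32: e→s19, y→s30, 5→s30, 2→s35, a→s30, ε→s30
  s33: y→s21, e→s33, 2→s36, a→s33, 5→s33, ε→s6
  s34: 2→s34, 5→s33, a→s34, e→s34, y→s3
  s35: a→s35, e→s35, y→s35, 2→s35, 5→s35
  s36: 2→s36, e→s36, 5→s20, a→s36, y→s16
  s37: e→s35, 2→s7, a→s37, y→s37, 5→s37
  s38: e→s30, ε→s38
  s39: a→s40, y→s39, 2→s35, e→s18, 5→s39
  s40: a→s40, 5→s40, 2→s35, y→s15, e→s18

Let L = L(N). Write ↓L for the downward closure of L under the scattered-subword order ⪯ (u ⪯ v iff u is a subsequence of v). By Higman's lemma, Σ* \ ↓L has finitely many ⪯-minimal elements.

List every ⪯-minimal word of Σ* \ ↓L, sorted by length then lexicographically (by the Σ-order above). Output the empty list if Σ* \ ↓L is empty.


Antichain: [ye2, yaye5, 525ee].

|Q|=41, |F|=32, |δ|=185 (15 ε).
min D↑ (30 st, q0=0, F={7}): 0:y→1,e→0,5→2,2→0,a→0 1:y→1,e→3,5→4,2→1,a→5 2:y→4,e→2,5→2,2→6,a→2 3:y→3,e→3,5→3,2→7,a→8 4:y→4,e→3,5→4,2→9,a→10 5:y→11,e→8,5→10,2→5,a→5 6:y→9,e→6,5→12,2→6,a→6 7:y→7,e→7,5→7,2→7,a→7 8:y→13,e→8,5→8,2→7,a→8 9:y→9,e→14,5→15,2→9,a→16 10:y→17,e→8,5→10,2→16,a→10 11:y→11,e→18,5→17,2→11,a→11 12:y→15,e→19,5→12,2→12,a→12 13:y→13,e→18,5→13,2→7,a→13 14:y→14,e→14,5→20,2→7,a→21 15:y→15,e→22,5→15,2→15,a→23 16:y→24,e→21,5→23,2→16,a→16 17:y→17,e→18,5→17,2→24,a→17 18:y→18,e→18,5→7,2→7,a→18 19:y→19,e→7,5→19,2→19,a→19 20:y→20,e→22,5→20,2→7,a→25 21:y→26,e→21,5→25,2→7,a→21 22:y→22,e→7,5→22,2→7,a→22 23:y→27,e→22,5→23,2→23,a→23 24:y→24,e→18,5→27,2→24,a→24 25:y→28,e→22,5→25,2→7,a→25 26:y→26,e→18,5→28,2→7,a→26 27:y→27,e→29,5→27,2→27,a→27 28:y→28,e→29,5→28,2→7,a→28 29:y→29,e→7,5→7,2→7,a→29.
'ye2': N↓-sim [37, 32, 15, 1] end={s35} rej; 3/3 del acc.
'yaye5': run [37, 32, 24, 16, 3, 1] end={s35} — reject; 5/5 single-dels accept.
'525ee': run [37, 32, 22, 13, 5, 1] end={s35} rej; 5/5 single-dels accept.
3 words, ⪯-incomp.


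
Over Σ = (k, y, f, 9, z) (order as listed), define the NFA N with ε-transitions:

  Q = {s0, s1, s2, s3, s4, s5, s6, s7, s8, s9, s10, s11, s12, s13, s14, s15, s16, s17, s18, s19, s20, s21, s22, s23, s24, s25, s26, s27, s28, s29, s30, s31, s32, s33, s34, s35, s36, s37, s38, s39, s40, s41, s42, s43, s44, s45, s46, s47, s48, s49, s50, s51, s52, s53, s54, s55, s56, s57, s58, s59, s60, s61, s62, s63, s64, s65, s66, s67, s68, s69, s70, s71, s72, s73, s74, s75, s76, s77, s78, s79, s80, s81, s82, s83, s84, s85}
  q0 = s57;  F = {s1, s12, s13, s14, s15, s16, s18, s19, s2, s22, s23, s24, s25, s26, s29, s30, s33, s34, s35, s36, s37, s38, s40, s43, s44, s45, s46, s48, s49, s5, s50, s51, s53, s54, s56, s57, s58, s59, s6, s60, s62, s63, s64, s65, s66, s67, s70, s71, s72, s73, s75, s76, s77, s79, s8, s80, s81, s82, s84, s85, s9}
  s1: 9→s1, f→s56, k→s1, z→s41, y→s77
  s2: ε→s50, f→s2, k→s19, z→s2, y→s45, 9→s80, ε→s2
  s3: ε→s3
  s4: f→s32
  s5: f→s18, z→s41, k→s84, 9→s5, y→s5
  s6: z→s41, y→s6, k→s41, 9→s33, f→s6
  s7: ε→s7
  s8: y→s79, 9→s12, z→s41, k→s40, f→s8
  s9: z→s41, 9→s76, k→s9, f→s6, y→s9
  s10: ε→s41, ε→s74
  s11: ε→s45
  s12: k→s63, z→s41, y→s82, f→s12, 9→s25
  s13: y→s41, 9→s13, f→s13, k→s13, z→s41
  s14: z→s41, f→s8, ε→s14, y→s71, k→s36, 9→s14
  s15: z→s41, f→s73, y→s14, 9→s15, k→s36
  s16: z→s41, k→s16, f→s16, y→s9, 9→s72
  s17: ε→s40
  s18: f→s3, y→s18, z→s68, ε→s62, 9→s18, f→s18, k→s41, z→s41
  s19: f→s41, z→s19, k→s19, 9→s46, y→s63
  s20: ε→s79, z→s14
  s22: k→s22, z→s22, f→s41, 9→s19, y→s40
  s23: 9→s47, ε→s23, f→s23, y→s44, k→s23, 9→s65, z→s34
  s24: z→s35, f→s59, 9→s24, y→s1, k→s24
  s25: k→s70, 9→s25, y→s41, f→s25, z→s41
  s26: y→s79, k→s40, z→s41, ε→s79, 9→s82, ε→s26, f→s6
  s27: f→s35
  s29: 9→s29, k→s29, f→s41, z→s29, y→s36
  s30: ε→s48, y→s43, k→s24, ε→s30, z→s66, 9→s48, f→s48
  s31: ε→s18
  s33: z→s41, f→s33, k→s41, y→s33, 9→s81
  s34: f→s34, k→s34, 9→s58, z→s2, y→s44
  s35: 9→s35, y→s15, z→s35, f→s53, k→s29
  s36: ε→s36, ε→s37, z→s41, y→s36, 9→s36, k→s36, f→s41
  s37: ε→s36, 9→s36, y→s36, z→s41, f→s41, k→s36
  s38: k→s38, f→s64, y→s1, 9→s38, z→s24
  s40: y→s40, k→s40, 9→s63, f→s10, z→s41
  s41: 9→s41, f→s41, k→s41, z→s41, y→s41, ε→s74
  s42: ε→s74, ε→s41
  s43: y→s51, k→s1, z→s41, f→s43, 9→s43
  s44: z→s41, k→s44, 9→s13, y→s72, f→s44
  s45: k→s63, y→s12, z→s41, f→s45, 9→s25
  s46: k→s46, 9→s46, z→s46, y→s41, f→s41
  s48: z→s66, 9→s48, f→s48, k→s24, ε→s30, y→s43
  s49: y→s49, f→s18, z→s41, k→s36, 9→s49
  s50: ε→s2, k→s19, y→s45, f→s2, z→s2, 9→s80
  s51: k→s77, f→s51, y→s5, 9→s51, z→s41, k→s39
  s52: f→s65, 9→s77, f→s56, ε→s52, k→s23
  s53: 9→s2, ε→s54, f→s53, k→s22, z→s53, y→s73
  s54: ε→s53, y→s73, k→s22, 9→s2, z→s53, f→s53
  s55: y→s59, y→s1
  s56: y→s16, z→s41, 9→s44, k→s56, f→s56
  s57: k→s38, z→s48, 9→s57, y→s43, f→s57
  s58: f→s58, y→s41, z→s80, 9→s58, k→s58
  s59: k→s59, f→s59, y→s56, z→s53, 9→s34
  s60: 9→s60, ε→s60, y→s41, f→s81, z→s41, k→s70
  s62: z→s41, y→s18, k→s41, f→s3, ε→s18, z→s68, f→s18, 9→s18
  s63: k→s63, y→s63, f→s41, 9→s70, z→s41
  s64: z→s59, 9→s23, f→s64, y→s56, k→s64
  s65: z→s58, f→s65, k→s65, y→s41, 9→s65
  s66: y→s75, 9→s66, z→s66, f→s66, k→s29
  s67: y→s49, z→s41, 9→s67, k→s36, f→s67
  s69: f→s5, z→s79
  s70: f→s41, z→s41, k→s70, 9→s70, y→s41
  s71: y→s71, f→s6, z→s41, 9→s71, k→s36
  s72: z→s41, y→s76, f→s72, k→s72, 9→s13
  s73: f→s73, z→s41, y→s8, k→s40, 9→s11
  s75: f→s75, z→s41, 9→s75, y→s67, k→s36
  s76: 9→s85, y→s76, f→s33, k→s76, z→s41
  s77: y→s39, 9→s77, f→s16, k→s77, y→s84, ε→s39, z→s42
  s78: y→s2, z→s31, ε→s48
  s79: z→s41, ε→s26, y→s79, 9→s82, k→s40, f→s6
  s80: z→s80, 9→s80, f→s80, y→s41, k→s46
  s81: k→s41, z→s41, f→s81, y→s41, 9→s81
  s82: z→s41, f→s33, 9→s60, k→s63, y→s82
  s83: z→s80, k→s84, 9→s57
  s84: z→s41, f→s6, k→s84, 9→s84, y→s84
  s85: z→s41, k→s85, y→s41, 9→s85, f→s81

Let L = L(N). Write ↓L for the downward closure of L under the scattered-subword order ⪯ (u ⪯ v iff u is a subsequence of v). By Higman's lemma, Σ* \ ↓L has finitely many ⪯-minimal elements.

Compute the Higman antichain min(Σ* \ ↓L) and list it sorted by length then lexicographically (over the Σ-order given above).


min(Σ*\↓L) = [yz, zzkf, kf99y, yyyfk].

|Q|=86, |F|=61, |δ|=366 (33 ε).
min D↑ (56 st, q0=0, F={8}): 0:k→1,y→2,f→0,9→0,z→3 1:k→1,y→4,f→5,9→1,z→6 2:k→4,y→7,f→2,9→2,z→8 3:k→6,y→2,f→3,9→3,z→9 4:k→4,y→10,f→11,9→4,z→8 5:k→5,y→11,f→5,9→12,z→13 6:k→6,y→4,f→13,9→6,z→14 7:k→10,y→15,f→7,9→7,z→8 8:k→8,y→8,f→8,9→8,z→8 9:k→16,y→17,f→9,9→9,z→9 10:k→10,y→18,f→19,9→10,z→8 11:k→11,y→19,f→11,9→20,z→8 12:k→12,y→20,f→12,9→21,z→22 13:k→13,y→11,f→13,9→22,z→23 14:k→16,y→24,f→23,9→14,z→14 15:k→18,y→15,f→25,9→15,z→8 16:k→16,y→26,f→8,9→16,z→16 17:k→26,y→27,f→17,9→17,z→8 18:k→18,y→18,f→28,9→18,z→8 19:k→19,y→29,f→19,9→30,z→8 20:k→20,y→30,f→20,9→31,z→8 21:k→21,y→8,f→21,9→21,z→32 22:k→22,y→20,f→22,9→32,z→33 23:k→34,y→35,f→23,9→33,z→23 24:k→26,y→36,f→35,9→24,z→8 25:k→8,y→25,f→25,9→25,z→8 26:k→26,y→26,f→8,9→26,z→8 27:k→26,y→37,f→27,9→27,z→8 28:k→8,y→28,f→28,9→38,z→8 29:k→29,y→29,f→28,9→39,z→8 30:k→30,y→39,f→30,9→31,z→8 31:k→31,y→8,f→31,9→31,z→8 32:k→32,y→8,f→32,9→32,z→40 33:k→41,y→42,f→33,9→40,z→33 34:k→34,y→43,f→8,9→41,z→34 35:k→43,y→44,f→35,9→42,z→8 36:k→26,y→45,f→44,9→36,z→8 37:k→26,y→37,f→25,9→37,z→8 38:k→8,y→38,f→38,9→46,z→8 39:k→39,y→39,f→38,9→47,z→8 40:k→48,y→8,f→40,9→40,z→40 41:k→41,y→49,f→8,9→48,z→41 42:k→49,y→50,f→42,9→51,z→8 43:k→43,y→43,f→8,9→49,z→8 44:k→43,y→52,f→44,9→50,z→8 45:k→26,y→45,f→28,9→45,z→8 46:k→8,y→8,f→46,9→46,z→8 47:k→47,y→8,f→46,9→47,z→8 48:k→48,y→8,f→8,9→48,z→48 49:k→49,y→49,f→8,9→53,z→8 50:k→49,y→54,f→50,9→51,z→8 51:k→53,y→8,f→51,9→51,z→8 52:k→43,y→52,f→28,9→54,z→8 53:k→53,y→8,f→8,9→53,z→8 54:k→49,y→54,f→38,9→55,z→8 55:k→53,y→8,f→46,9→55,z→8 (ε-aug+det+¬).
'yz': run [70, 47, 4] end={s41,s42,s68,s74} — reject; 2/2 del acc.
'zzkf': |S_i|=[70, 64, 43, 12, 3] end={s10,s41,s74} ∉↓L; 4/4 del acc.
'kf99y': run [70, 56, 42, 27, 13, 2] end={s41,s74} — reject; 5/5 del acc.
'yyyfk': run [70, 47, 38, 27, 10, 2] end={s41,s74} — reject; 5/5 del acc.
4 obstructions.


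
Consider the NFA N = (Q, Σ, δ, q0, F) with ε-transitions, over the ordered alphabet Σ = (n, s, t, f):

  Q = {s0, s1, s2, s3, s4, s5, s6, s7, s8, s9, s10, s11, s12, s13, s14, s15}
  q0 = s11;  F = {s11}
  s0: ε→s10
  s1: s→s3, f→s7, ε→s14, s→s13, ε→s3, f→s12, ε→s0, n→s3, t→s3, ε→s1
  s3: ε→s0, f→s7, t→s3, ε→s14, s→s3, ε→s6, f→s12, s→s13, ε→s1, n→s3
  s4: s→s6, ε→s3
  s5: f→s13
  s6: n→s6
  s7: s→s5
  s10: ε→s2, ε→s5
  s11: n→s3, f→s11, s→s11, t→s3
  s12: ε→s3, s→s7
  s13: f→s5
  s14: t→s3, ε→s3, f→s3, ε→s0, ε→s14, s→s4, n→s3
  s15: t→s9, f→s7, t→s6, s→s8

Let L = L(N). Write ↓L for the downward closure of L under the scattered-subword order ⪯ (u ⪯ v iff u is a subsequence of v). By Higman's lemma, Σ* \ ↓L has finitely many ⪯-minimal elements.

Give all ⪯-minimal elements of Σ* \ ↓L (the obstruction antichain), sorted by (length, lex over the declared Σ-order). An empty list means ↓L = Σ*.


|Q|=16, |F|=1, |δ|=46 (16 ε).
min D↑ (2 st, q0=0, F={1}): 0:n→1,s→0,t→1,f→0 1:n→1,s→1,t→1,f→1.
'n': |S_i|=[13, 12] end={s0,s1,s10,s12,s13,s14,s2,s3,s4,s5,s6,s7} ∉↓L; 1/1 del acc.
't': N↓-sim [13, 12] end={s0,s1,s10,s12,s13,s14,s2,s3,s4,s5,s6,s7} rej; 1/1 del acc.
2 minimals (antichain).

A = [n, t].
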